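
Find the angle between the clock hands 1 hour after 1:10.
First find the time 1 hour after 1:10.
Total minutes: 1 x 60 + 10 + 1 x 60 + 0 = 130.
130 mod 720 = 130 minutes = 2:10.
Now compute the angle at 2:10:
Hour hand: 2 x 30 + 10 x 0.5 = 65 degrees
Minute hand: 10 x 6 = 60 degrees
Difference: |65 - 60| = 5 degrees
The angle is 5 degrees

Final answer: 5 degrees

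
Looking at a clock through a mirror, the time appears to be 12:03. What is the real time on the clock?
Reflection across the vertical (12-6) axis maps a hand at angle A degrees to (360 - A) degrees, which sends a reading of T minutes past 12:00 to (720 - T) minutes past 12:00.
Mirror reads 12:03 = 3 minutes past 12:00.
Actual time: (720 - 3) mod 720 = 717 minutes = 11:57.

Final answer: 11:57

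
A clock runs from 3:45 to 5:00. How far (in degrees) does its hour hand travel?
The hour hand moves 0.5 degrees per minute.
Time elapsed: 5:00 - 3:45 = 75 minutes
Angular displacement: 75 x 0.5 = 37.5 degrees

Final answer: 37.5 degrees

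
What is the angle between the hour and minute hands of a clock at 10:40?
Hour hand position: 10 x 30 + 40 x 0.5 = 320 degrees
Minute hand position: 40 x 6 = 240 degrees
Difference: |320 - 240| = 80 degrees
The angle between the hands is 80 degrees

Final answer: 80 degrees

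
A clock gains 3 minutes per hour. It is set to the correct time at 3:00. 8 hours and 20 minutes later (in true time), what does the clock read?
For every 60 true minutes, the faulty clock advances 60 + 3 = 63 minutes.
True elapsed: 8 hours and 20 minutes = 500 minutes.
Faulty clock advances: 500 x 63/60 = 525 minutes (drift: 25 minutes ahead).
Shown time: 3:00 + 525 minutes = 11:45.

Final answer: 11:45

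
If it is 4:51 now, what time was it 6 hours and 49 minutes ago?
Starting time: 4:51 = 291 total minutes past 12:00
Subtracting: 6 hours and 49 minutes = 409 minutes
291 - 409 = -118 (negative, add 12 hours = 720) = 602 minutes
= 10 hours and 2 minutes past 12:00 = 10:02

Final answer: 10:02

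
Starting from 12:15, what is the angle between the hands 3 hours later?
First find the time 3 hours after 12:15.
Total minutes: 12 x 60 + 15 + 3 x 60 + 0 = 915.
915 mod 720 = 195 minutes = 3:15.
Now compute the angle at 3:15:
Hour hand: 3 x 30 + 15 x 0.5 = 97.5 degrees
Minute hand: 15 x 6 = 90 degrees
Difference: |97.5 - 90| = 7.5 degrees
The angle is 7.5 degrees

Final answer: 7.5 degrees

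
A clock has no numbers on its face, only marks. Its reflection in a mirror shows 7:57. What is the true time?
Reflection across the vertical (12-6) axis maps a hand at angle A degrees to (360 - A) degrees, which sends a reading of T minutes past 12:00 to (720 - T) minutes past 12:00.
Mirror reads 7:57 = 477 minutes past 12:00.
Actual time: (720 - 477) mod 720 = 243 minutes = 4:03.

Final answer: 4:03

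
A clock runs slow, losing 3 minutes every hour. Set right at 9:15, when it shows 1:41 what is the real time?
For every 60 true minutes, the faulty clock advances 57 minutes, so 1 faulty-clock minute corresponds to 60/57 true minutes.
From 9:15 to 1:41 on the faulty dial is 266 minutes.
True elapsed: 266 x 60/57 = 280 minutes = 4 hours and 40 minutes.
True time: 9:15 + 4 hours and 40 minutes = 1:55.

Final answer: 1:55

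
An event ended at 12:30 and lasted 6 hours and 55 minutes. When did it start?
Starting time: 12:30 = 30 total minutes past 12:00
Subtracting: 6 hours and 55 minutes = 415 minutes
30 - 415 = -385 (negative, add 12 hours = 720) = 335 minutes
= 5 hours and 35 minutes past 12:00 = 5:35

Final answer: 5:35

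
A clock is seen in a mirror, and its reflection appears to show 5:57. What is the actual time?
Reflection across the vertical (12-6) axis maps a hand at angle A degrees to (360 - A) degrees, which sends a reading of T minutes past 12:00 to (720 - T) minutes past 12:00.
Mirror reads 5:57 = 357 minutes past 12:00.
Actual time: (720 - 357) mod 720 = 363 minutes = 6:03.

Final answer: 6:03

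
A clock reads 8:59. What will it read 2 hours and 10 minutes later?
Starting time: 8:59
Adding 10 minutes to 59 minutes: 59 + 10 = 69 minutes = 1 hour and 9 minutes
Adding 2 hours: 8 + 2 + 1 (carry) = 11
Final time: 11:09

Final answer: 11:09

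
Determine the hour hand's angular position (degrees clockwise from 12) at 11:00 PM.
The hour hand moves 30 degrees per hour and 0.5 degrees per minute.
At 11:00: (11) x 30 + 0 x 0.5 = 330 + 0 = 330 degrees

Final answer: 330 degrees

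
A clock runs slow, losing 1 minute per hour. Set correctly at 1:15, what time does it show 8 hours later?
For every 60 true minutes, the faulty clock advances 60 - 1 = 59 minutes.
True elapsed: 8 hours = 480 minutes.
Faulty clock advances: 480 x 59/60 = 472 minutes (drift: 8 minutes behind).
Shown time: 1:15 + 472 minutes = 9:07.

Final answer: 9:07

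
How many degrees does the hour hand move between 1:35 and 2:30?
The hour hand moves 0.5 degrees per minute.
Time elapsed: 2:30 - 1:35 = 55 minutes
Angular displacement: 55 x 0.5 = 27.5 degrees

Final answer: 27.5 degrees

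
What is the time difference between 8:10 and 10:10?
From 8:10 to 10:10:
(10 x 60 + 10) - (8 x 60 + 10) = 610 - 490 = 120 minutes
= 2 hours

Final answer: 2 hours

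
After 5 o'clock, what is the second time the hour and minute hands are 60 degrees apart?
At t minutes past 5:00, the hour hand is at 30 x 5 + 0.5t degrees and the minute hand is at 6t degrees.
The smaller angle between them is 60 degrees when |30H - 5.5t| = 60 or |30H - 5.5t| = 300.
With H = 5, solve 30 x 5 - 5.5t = +/- target for each target:
  t = (30 x 5 - 60) / 5.5 = 16.36
  t = (30 x 5 + 60) / 5.5 = 38.18
  t = (30 x 5 - 300) / 5.5 = -27.27 (outside (0, 60))
  t = (30 x 5 + 300) / 5.5 = 81.82 (outside (0, 60))
Valid solutions in (0, 60): {16.36, 38.18} minutes.
The second occurrence is t = 38.18 minutes.
The hands form a 60-degree angle at 38.18 minutes past 5:00.

Final answer: 38.18 minutes past 5:00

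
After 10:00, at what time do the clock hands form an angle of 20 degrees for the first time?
At t minutes past 10:00, the hour hand is at 30 x 10 + 0.5t degrees and the minute hand is at 6t degrees.
The smaller angle between them is 20 degrees when |30H - 5.5t| = 20 or |30H - 5.5t| = 340.
With H = 10, solve 30 x 10 - 5.5t = +/- target for each target:
  t = (30 x 10 - 20) / 5.5 = 50.91
  t = (30 x 10 + 20) / 5.5 = 58.18
  t = (30 x 10 - 340) / 5.5 = -7.27 (outside (0, 60))
  t = (30 x 10 + 340) / 5.5 = 116.36 (outside (0, 60))
Valid solutions in (0, 60): {50.91, 58.18} minutes.
The first occurrence is t = 50.91 minutes.
The hands form a 20-degree angle at 50.91 minutes past 10:00.

Final answer: 50.91 minutes past 10:00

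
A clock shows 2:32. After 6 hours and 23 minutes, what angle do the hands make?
First find the time 6 hours and 23 minutes after 2:32.
Total minutes: 2 x 60 + 32 + 6 x 60 + 23 = 535.
535 mod 720 = 535 minutes = 8:55.
Now compute the angle at 8:55:
Hour hand: 8 x 30 + 55 x 0.5 = 267.5 degrees
Minute hand: 55 x 6 = 330 degrees
Difference: |267.5 - 330| = 62.5 degrees
The angle is 62.5 degrees

Final answer: 62.5 degrees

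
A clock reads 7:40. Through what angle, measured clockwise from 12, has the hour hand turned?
The hour hand moves 30 degrees per hour and 0.5 degrees per minute.
At 7:40: (7) x 30 + 40 x 0.5 = 210 + 20 = 230 degrees

Final answer: 230 degrees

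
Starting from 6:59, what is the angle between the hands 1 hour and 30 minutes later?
First find the time 1 hour and 30 minutes after 6:59.
Total minutes: 6 x 60 + 59 + 1 x 60 + 30 = 509.
509 mod 720 = 509 minutes = 8:29.
Now compute the angle at 8:29:
Hour hand: 8 x 30 + 29 x 0.5 = 254.5 degrees
Minute hand: 29 x 6 = 174 degrees
Difference: |254.5 - 174| = 80.5 degrees
The angle is 80.5 degrees

Final answer: 80.5 degrees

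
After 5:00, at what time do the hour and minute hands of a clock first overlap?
The minute hand gains 5.5 degrees per minute on the hour hand.
At 5:00, the hour hand is at 150 degrees and the minute hand is at 0 degrees.
The gap is 150 degrees. Time to close: 150/5.5 = 60 x 5/11 = 27.27 minutes.
The hands overlap at 27.27 minutes past 5:00.

Final answer: 27.27 minutes past 5:00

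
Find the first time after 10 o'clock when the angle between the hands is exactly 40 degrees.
At t minutes past 10:00, the hour hand is at 30 x 10 + 0.5t degrees and the minute hand is at 6t degrees.
The smaller angle between them is 40 degrees when |30H - 5.5t| = 40 or |30H - 5.5t| = 320.
With H = 10, solve 30 x 10 - 5.5t = +/- target for each target:
  t = (30 x 10 - 40) / 5.5 = 47.27
  t = (30 x 10 + 40) / 5.5 = 61.82 (outside (0, 60))
  t = (30 x 10 - 320) / 5.5 = -3.64 (outside (0, 60))
  t = (30 x 10 + 320) / 5.5 = 112.73 (outside (0, 60))
Valid solutions in (0, 60): {47.27} minutes.
The first occurrence is t = 47.27 minutes.
The hands form a 40-degree angle at 47.27 minutes past 10:00.

Final answer: 47.27 minutes past 10:00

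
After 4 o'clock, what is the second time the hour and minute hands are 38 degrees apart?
At t minutes past 4:00, the hour hand is at 30 x 4 + 0.5t degrees and the minute hand is at 6t degrees.
The smaller angle between them is 38 degrees when |30H - 5.5t| = 38 or |30H - 5.5t| = 322.
With H = 4, solve 30 x 4 - 5.5t = +/- target for each target:
  t = (30 x 4 - 38) / 5.5 = 14.91
  t = (30 x 4 + 38) / 5.5 = 28.73
  t = (30 x 4 - 322) / 5.5 = -36.73 (outside (0, 60))
  t = (30 x 4 + 322) / 5.5 = 80.36 (outside (0, 60))
Valid solutions in (0, 60): {14.91, 28.73} minutes.
The second occurrence is t = 28.73 minutes.
The hands form a 38-degree angle at 28.73 minutes past 4:00.

Final answer: 28.73 minutes past 4:00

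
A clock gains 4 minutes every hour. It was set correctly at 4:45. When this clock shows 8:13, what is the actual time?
For every 60 true minutes, the faulty clock advances 64 minutes, so 1 faulty-clock minute corresponds to 60/64 true minutes.
From 4:45 to 8:13 on the faulty dial is 208 minutes.
True elapsed: 208 x 60/64 = 195 minutes = 3 hours and 15 minutes.
True time: 4:45 + 3 hours and 15 minutes = 8:00.

Final answer: 8:00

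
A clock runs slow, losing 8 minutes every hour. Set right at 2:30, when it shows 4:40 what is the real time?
For every 60 true minutes, the faulty clock advances 52 minutes, so 1 faulty-clock minute corresponds to 60/52 true minutes.
From 2:30 to 4:40 on the faulty dial is 130 minutes.
True elapsed: 130 x 60/52 = 150 minutes = 2 hours and 30 minutes.
True time: 2:30 + 2 hours and 30 minutes = 5:00.

Final answer: 5:00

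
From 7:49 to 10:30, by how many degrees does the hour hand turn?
The hour hand moves 0.5 degrees per minute.
Time elapsed: 10:30 - 7:49 = 161 minutes
Angular displacement: 161 x 0.5 = 80.5 degrees

Final answer: 80.5 degrees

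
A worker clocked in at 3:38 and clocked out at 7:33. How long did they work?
From 3:38 to 7:33:
(7 x 60 + 33) - (3 x 60 + 38) = 453 - 218 = 235 minutes
= 3 hours and 55 minutes

Final answer: 3 hours and 55 minutes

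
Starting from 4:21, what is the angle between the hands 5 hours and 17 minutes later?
First find the time 5 hours and 17 minutes after 4:21.
Total minutes: 4 x 60 + 21 + 5 x 60 + 17 = 578.
578 mod 720 = 578 minutes = 9:38.
Now compute the angle at 9:38:
Hour hand: 9 x 30 + 38 x 0.5 = 289 degrees
Minute hand: 38 x 6 = 228 degrees
Difference: |289 - 228| = 61 degrees
The angle is 61 degrees

Final answer: 61 degrees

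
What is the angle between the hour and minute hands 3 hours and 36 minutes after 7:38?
First find the time 3 hours and 36 minutes after 7:38.
Total minutes: 7 x 60 + 38 + 3 x 60 + 36 = 674.
674 mod 720 = 674 minutes = 11:14.
Now compute the angle at 11:14:
Hour hand: 11 x 30 + 14 x 0.5 = 337 degrees
Minute hand: 14 x 6 = 84 degrees
Difference: |337 - 84| = 253 degrees
Smaller angle: 360 - 253 = 107 degrees

Final answer: 107 degrees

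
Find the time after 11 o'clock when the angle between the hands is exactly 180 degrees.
For hands to be 180 degrees apart: |30H - 5.5t| = 180
With H = 11: t = (30 x 11 + 180)/5.5 = 92.73 or t = (30 x 11 - 180)/5.5 = 27.27
First valid solution (0 < t < 60): t = 27.27 minutes
The hands are opposite at 27.27 minutes past 11:00.

Final answer: 27.27 minutes past 11:00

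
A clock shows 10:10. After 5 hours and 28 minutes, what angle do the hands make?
First find the time 5 hours and 28 minutes after 10:10.
Total minutes: 10 x 60 + 10 + 5 x 60 + 28 = 938.
938 mod 720 = 218 minutes = 3:38.
Now compute the angle at 3:38:
Hour hand: 3 x 30 + 38 x 0.5 = 109 degrees
Minute hand: 38 x 6 = 228 degrees
Difference: |109 - 228| = 119 degrees
The angle is 119 degrees

Final answer: 119 degrees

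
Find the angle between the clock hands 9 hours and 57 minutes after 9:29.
First find the time 9 hours and 57 minutes after 9:29.
Total minutes: 9 x 60 + 29 + 9 x 60 + 57 = 1166.
1166 mod 720 = 446 minutes = 7:26.
Now compute the angle at 7:26:
Hour hand: 7 x 30 + 26 x 0.5 = 223 degrees
Minute hand: 26 x 6 = 156 degrees
Difference: |223 - 156| = 67 degrees
The angle is 67 degrees

Final answer: 67 degrees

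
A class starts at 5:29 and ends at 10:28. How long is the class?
From 5:29 to 10:28:
(10 x 60 + 28) - (5 x 60 + 29) = 628 - 329 = 299 minutes
= 4 hours and 59 minutes

Final answer: 4 hours and 59 minutes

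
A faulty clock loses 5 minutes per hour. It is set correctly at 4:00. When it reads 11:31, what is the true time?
For every 60 true minutes, the faulty clock advances 55 minutes, so 1 faulty-clock minute corresponds to 60/55 true minutes.
From 4:00 to 11:31 on the faulty dial is 451 minutes.
True elapsed: 451 x 60/55 = 492 minutes = 8 hours and 12 minutes.
True time: 4:00 + 8 hours and 12 minutes = 12:12.

Final answer: 12:12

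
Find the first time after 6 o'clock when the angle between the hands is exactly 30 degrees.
At t minutes past 6:00, the hour hand is at 30 x 6 + 0.5t degrees and the minute hand is at 6t degrees.
The smaller angle between them is 30 degrees when |30H - 5.5t| = 30 or |30H - 5.5t| = 330.
With H = 6, solve 30 x 6 - 5.5t = +/- target for each target:
  t = (30 x 6 - 30) / 5.5 = 27.27
  t = (30 x 6 + 30) / 5.5 = 38.18
  t = (30 x 6 - 330) / 5.5 = -27.27 (outside (0, 60))
  t = (30 x 6 + 330) / 5.5 = 92.73 (outside (0, 60))
Valid solutions in (0, 60): {27.27, 38.18} minutes.
The first occurrence is t = 27.27 minutes.
The hands form a 30-degree angle at 27.27 minutes past 6:00.

Final answer: 27.27 minutes past 6:00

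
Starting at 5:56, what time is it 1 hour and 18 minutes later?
Starting time: 5:56
Adding 18 minutes to 56 minutes: 56 + 18 = 74 minutes = 1 hour and 14 minutes
Adding 1 hour: 5 + 1 + 1 (carry) = 7
Final time: 7:14

Final answer: 7:14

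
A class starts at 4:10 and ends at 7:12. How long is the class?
From 4:10 to 7:12:
(7 x 60 + 12) - (4 x 60 + 10) = 432 - 250 = 182 minutes
= 3 hours and 2 minutes

Final answer: 3 hours and 2 minutes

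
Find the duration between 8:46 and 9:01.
From 8:46 to 9:01:
(9 x 60 + 1) - (8 x 60 + 46) = 541 - 526 = 15 minutes
= 15 minutes

Final answer: 15 minutes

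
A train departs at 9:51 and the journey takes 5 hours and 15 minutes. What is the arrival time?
Starting time: 9:51
Adding 15 minutes to 51 minutes: 51 + 15 = 66 minutes = 1 hour and 6 minutes
Adding 5 hours: 9 + 5 + 1 (carry) = 15 - 12 = 3
Final time: 3:06

Final answer: 3:06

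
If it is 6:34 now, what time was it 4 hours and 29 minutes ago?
Starting time: 6:34 = 394 total minutes past 12:00
Subtracting: 4 hours and 29 minutes = 269 minutes
394 - 269 = 125 minutes
= 2 hours and 5 minutes past 12:00 = 2:05

Final answer: 2:05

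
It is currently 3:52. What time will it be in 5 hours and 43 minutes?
Starting time: 3:52
Adding 43 minutes to 52 minutes: 52 + 43 = 95 minutes = 1 hour and 35 minutes
Adding 5 hours: 3 + 5 + 1 (carry) = 9
Final time: 9:35

Final answer: 9:35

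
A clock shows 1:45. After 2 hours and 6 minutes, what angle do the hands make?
First find the time 2 hours and 6 minutes after 1:45.
Total minutes: 1 x 60 + 45 + 2 x 60 + 6 = 231.
231 mod 720 = 231 minutes = 3:51.
Now compute the angle at 3:51:
Hour hand: 3 x 30 + 51 x 0.5 = 115.5 degrees
Minute hand: 51 x 6 = 306 degrees
Difference: |115.5 - 306| = 190.5 degrees
Smaller angle: 360 - 190.5 = 169.5 degrees

Final answer: 169.5 degrees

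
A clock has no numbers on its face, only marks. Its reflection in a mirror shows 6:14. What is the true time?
Reflection across the vertical (12-6) axis maps a hand at angle A degrees to (360 - A) degrees, which sends a reading of T minutes past 12:00 to (720 - T) minutes past 12:00.
Mirror reads 6:14 = 374 minutes past 12:00.
Actual time: (720 - 374) mod 720 = 346 minutes = 5:46.

Final answer: 5:46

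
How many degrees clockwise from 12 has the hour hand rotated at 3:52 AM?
The hour hand moves 30 degrees per hour and 0.5 degrees per minute.
At 3:52: (3) x 30 + 52 x 0.5 = 90 + 26 = 116 degrees

Final answer: 116 degrees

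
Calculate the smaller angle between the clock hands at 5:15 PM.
Hour hand position: 5 x 30 + 15 x 0.5 = 157.5 degrees
Minute hand position: 15 x 6 = 90 degrees
Difference: |157.5 - 90| = 67.5 degrees
The angle between the hands is 67.5 degrees

Final answer: 67.5 degrees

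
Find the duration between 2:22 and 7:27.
From 2:22 to 7:27:
(7 x 60 + 27) - (2 x 60 + 22) = 447 - 142 = 305 minutes
= 5 hours and 5 minutes

Final answer: 5 hours and 5 minutes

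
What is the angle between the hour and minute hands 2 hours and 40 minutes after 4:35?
First find the time 2 hours and 40 minutes after 4:35.
Total minutes: 4 x 60 + 35 + 2 x 60 + 40 = 435.
435 mod 720 = 435 minutes = 7:15.
Now compute the angle at 7:15:
Hour hand: 7 x 30 + 15 x 0.5 = 217.5 degrees
Minute hand: 15 x 6 = 90 degrees
Difference: |217.5 - 90| = 127.5 degrees
The angle is 127.5 degrees

Final answer: 127.5 degrees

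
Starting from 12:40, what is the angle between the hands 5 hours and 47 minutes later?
First find the time 5 hours and 47 minutes after 12:40.
Total minutes: 12 x 60 + 40 + 5 x 60 + 47 = 1107.
1107 mod 720 = 387 minutes = 6:27.
Now compute the angle at 6:27:
Hour hand: 6 x 30 + 27 x 0.5 = 193.5 degrees
Minute hand: 27 x 6 = 162 degrees
Difference: |193.5 - 162| = 31.5 degrees
The angle is 31.5 degrees

Final answer: 31.5 degrees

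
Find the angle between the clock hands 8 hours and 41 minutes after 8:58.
First find the time 8 hours and 41 minutes after 8:58.
Total minutes: 8 x 60 + 58 + 8 x 60 + 41 = 1059.
1059 mod 720 = 339 minutes = 5:39.
Now compute the angle at 5:39:
Hour hand: 5 x 30 + 39 x 0.5 = 169.5 degrees
Minute hand: 39 x 6 = 234 degrees
Difference: |169.5 - 234| = 64.5 degrees
The angle is 64.5 degrees

Final answer: 64.5 degrees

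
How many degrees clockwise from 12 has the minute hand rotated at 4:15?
The minute hand moves 6 degrees per minute.
At 4:15: 15 x 6 = 90 degrees

Final answer: 90 degrees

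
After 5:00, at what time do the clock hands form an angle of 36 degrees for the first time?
At t minutes past 5:00, the hour hand is at 30 x 5 + 0.5t degrees and the minute hand is at 6t degrees.
The smaller angle between them is 36 degrees when |30H - 5.5t| = 36 or |30H - 5.5t| = 324.
With H = 5, solve 30 x 5 - 5.5t = +/- target for each target:
  t = (30 x 5 - 36) / 5.5 = 20.73
  t = (30 x 5 + 36) / 5.5 = 33.82
  t = (30 x 5 - 324) / 5.5 = -31.64 (outside (0, 60))
  t = (30 x 5 + 324) / 5.5 = 86.18 (outside (0, 60))
Valid solutions in (0, 60): {20.73, 33.82} minutes.
The first occurrence is t = 20.73 minutes.
The hands form a 36-degree angle at 20.73 minutes past 5:00.

Final answer: 20.73 minutes past 5:00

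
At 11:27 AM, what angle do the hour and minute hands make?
Hour hand position: 11 x 30 + 27 x 0.5 = 343.5 degrees
Minute hand position: 27 x 6 = 162 degrees
Difference: |343.5 - 162| = 181.5 degrees
Since 181.5 > 180, the smaller angle is 360 - 181.5 = 178.5 degrees

Final answer: 178.5 degrees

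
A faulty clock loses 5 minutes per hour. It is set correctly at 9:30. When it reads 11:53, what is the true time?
For every 60 true minutes, the faulty clock advances 55 minutes, so 1 faulty-clock minute corresponds to 60/55 true minutes.
From 9:30 to 11:53 on the faulty dial is 143 minutes.
True elapsed: 143 x 60/55 = 156 minutes = 2 hours and 36 minutes.
True time: 9:30 + 2 hours and 36 minutes = 12:06.

Final answer: 12:06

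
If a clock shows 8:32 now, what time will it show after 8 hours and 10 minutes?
Starting time: 8:32
Adding 10 minutes to 32 minutes: 32 + 10 = 42 minutes
Adding 8 hours: 8 + 8 = 16 - 12 = 4
Final time: 4:42

Final answer: 4:42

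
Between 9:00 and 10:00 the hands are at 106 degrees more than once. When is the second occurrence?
At t minutes past 9:00, the hour hand is at 30 x 9 + 0.5t degrees and the minute hand is at 6t degrees.
The smaller angle between them is 106 degrees when |30H - 5.5t| = 106 or |30H - 5.5t| = 254.
With H = 9, solve 30 x 9 - 5.5t = +/- target for each target:
  t = (30 x 9 - 106) / 5.5 = 29.82
  t = (30 x 9 + 106) / 5.5 = 68.36 (outside (0, 60))
  t = (30 x 9 - 254) / 5.5 = 2.91
  t = (30 x 9 + 254) / 5.5 = 95.27 (outside (0, 60))
Valid solutions in (0, 60): {2.91, 29.82} minutes.
The second occurrence is t = 29.82 minutes.
The hands form a 106-degree angle at 29.82 minutes past 9:00.

Final answer: 29.82 minutes past 9:00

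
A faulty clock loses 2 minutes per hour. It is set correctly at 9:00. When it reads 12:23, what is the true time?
For every 60 true minutes, the faulty clock advances 58 minutes, so 1 faulty-clock minute corresponds to 60/58 true minutes.
From 9:00 to 12:23 on the faulty dial is 203 minutes.
True elapsed: 203 x 60/58 = 210 minutes = 3 hours and 30 minutes.
True time: 9:00 + 3 hours and 30 minutes = 12:30.

Final answer: 12:30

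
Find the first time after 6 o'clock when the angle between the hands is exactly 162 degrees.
At t minutes past 6:00, the hour hand is at 30 x 6 + 0.5t degrees and the minute hand is at 6t degrees.
The smaller angle between them is 162 degrees when |30H - 5.5t| = 162 or |30H - 5.5t| = 198.
With H = 6, solve 30 x 6 - 5.5t = +/- target for each target:
  t = (30 x 6 - 162) / 5.5 = 3.27
  t = (30 x 6 + 162) / 5.5 = 62.18 (outside (0, 60))
  t = (30 x 6 - 198) / 5.5 = -3.27 (outside (0, 60))
  t = (30 x 6 + 198) / 5.5 = 68.73 (outside (0, 60))
Valid solutions in (0, 60): {3.27} minutes.
The first occurrence is t = 3.27 minutes.
The hands form a 162-degree angle at 3.27 minutes past 6:00.

Final answer: 3.27 minutes past 6:00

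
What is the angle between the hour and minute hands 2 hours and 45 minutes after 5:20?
First find the time 2 hours and 45 minutes after 5:20.
Total minutes: 5 x 60 + 20 + 2 x 60 + 45 = 485.
485 mod 720 = 485 minutes = 8:05.
Now compute the angle at 8:05:
Hour hand: 8 x 30 + 5 x 0.5 = 242.5 degrees
Minute hand: 5 x 6 = 30 degrees
Difference: |242.5 - 30| = 212.5 degrees
Smaller angle: 360 - 212.5 = 147.5 degrees

Final answer: 147.5 degrees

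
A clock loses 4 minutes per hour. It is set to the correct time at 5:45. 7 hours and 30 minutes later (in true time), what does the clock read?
For every 60 true minutes, the faulty clock advances 60 - 4 = 56 minutes.
True elapsed: 7 hours and 30 minutes = 450 minutes.
Faulty clock advances: 450 x 56/60 = 420 minutes (drift: 30 minutes behind).
Shown time: 5:45 + 420 minutes = 12:45.

Final answer: 12:45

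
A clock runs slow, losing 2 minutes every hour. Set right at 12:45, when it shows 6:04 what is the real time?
For every 60 true minutes, the faulty clock advances 58 minutes, so 1 faulty-clock minute corresponds to 60/58 true minutes.
From 12:45 to 6:04 on the faulty dial is 319 minutes.
True elapsed: 319 x 60/58 = 330 minutes = 5 hours and 30 minutes.
True time: 12:45 + 5 hours and 30 minutes = 6:15.

Final answer: 6:15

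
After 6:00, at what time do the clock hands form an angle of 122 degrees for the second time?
At t minutes past 6:00, the hour hand is at 30 x 6 + 0.5t degrees and the minute hand is at 6t degrees.
The smaller angle between them is 122 degrees when |30H - 5.5t| = 122 or |30H - 5.5t| = 238.
With H = 6, solve 30 x 6 - 5.5t = +/- target for each target:
  t = (30 x 6 - 122) / 5.5 = 10.55
  t = (30 x 6 + 122) / 5.5 = 54.91
  t = (30 x 6 - 238) / 5.5 = -10.55 (outside (0, 60))
  t = (30 x 6 + 238) / 5.5 = 76 (outside (0, 60))
Valid solutions in (0, 60): {10.55, 54.91} minutes.
The second occurrence is t = 54.91 minutes.
The hands form a 122-degree angle at 54.91 minutes past 6:00.

Final answer: 54.91 minutes past 6:00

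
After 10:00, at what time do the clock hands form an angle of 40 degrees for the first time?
At t minutes past 10:00, the hour hand is at 30 x 10 + 0.5t degrees and the minute hand is at 6t degrees.
The smaller angle between them is 40 degrees when |30H - 5.5t| = 40 or |30H - 5.5t| = 320.
With H = 10, solve 30 x 10 - 5.5t = +/- target for each target:
  t = (30 x 10 - 40) / 5.5 = 47.27
  t = (30 x 10 + 40) / 5.5 = 61.82 (outside (0, 60))
  t = (30 x 10 - 320) / 5.5 = -3.64 (outside (0, 60))
  t = (30 x 10 + 320) / 5.5 = 112.73 (outside (0, 60))
Valid solutions in (0, 60): {47.27} minutes.
The first occurrence is t = 47.27 minutes.
The hands form a 40-degree angle at 47.27 minutes past 10:00.

Final answer: 47.27 minutes past 10:00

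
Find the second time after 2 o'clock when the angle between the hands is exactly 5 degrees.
At t minutes past 2:00, the hour hand is at 30 x 2 + 0.5t degrees and the minute hand is at 6t degrees.
The smaller angle between them is 5 degrees when |30H - 5.5t| = 5 or |30H - 5.5t| = 355.
With H = 2, solve 30 x 2 - 5.5t = +/- target for each target:
  t = (30 x 2 - 5) / 5.5 = 10
  t = (30 x 2 + 5) / 5.5 = 11.82
  t = (30 x 2 - 355) / 5.5 = -53.64 (outside (0, 60))
  t = (30 x 2 + 355) / 5.5 = 75.45 (outside (0, 60))
Valid solutions in (0, 60): {10, 11.82} minutes.
The second occurrence is t = 11.82 minutes.
The hands form a 5-degree angle at 11.82 minutes past 2:00.

Final answer: 11.82 minutes past 2:00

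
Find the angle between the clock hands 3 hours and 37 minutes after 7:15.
First find the time 3 hours and 37 minutes after 7:15.
Total minutes: 7 x 60 + 15 + 3 x 60 + 37 = 652.
652 mod 720 = 652 minutes = 10:52.
Now compute the angle at 10:52:
Hour hand: 10 x 30 + 52 x 0.5 = 326 degrees
Minute hand: 52 x 6 = 312 degrees
Difference: |326 - 312| = 14 degrees
The angle is 14 degrees

Final answer: 14 degrees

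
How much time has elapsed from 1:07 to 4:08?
From 1:07 to 4:08:
(4 x 60 + 8) - (1 x 60 + 7) = 248 - 67 = 181 minutes
= 3 hours and 1 minute

Final answer: 3 hours and 1 minute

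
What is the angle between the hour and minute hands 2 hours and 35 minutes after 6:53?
First find the time 2 hours and 35 minutes after 6:53.
Total minutes: 6 x 60 + 53 + 2 x 60 + 35 = 568.
568 mod 720 = 568 minutes = 9:28.
Now compute the angle at 9:28:
Hour hand: 9 x 30 + 28 x 0.5 = 284 degrees
Minute hand: 28 x 6 = 168 degrees
Difference: |284 - 168| = 116 degrees
The angle is 116 degrees

Final answer: 116 degrees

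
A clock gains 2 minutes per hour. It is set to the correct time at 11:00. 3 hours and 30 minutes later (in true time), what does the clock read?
For every 60 true minutes, the faulty clock advances 60 + 2 = 62 minutes.
True elapsed: 3 hours and 30 minutes = 210 minutes.
Faulty clock advances: 210 x 62/60 = 217 minutes (drift: 7 minutes ahead).
Shown time: 11:00 + 217 minutes = 2:37.

Final answer: 2:37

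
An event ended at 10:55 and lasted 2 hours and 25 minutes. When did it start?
Starting time: 10:55 = 655 total minutes past 12:00
Subtracting: 2 hours and 25 minutes = 145 minutes
655 - 145 = 510 minutes
= 8 hours and 30 minutes past 12:00 = 8:30

Final answer: 8:30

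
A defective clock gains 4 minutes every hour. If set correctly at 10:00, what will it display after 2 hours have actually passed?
For every 60 true minutes, the faulty clock advances 60 + 4 = 64 minutes.
True elapsed: 2 hours = 120 minutes.
Faulty clock advances: 120 x 64/60 = 128 minutes (drift: 8 minutes ahead).
Shown time: 10:00 + 128 minutes = 12:08.

Final answer: 12:08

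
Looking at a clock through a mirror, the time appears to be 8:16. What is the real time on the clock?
Reflection across the vertical (12-6) axis maps a hand at angle A degrees to (360 - A) degrees, which sends a reading of T minutes past 12:00 to (720 - T) minutes past 12:00.
Mirror reads 8:16 = 496 minutes past 12:00.
Actual time: (720 - 496) mod 720 = 224 minutes = 3:44.

Final answer: 3:44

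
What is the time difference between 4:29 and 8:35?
From 4:29 to 8:35:
(8 x 60 + 35) - (4 x 60 + 29) = 515 - 269 = 246 minutes
= 4 hours and 6 minutes

Final answer: 4 hours and 6 minutes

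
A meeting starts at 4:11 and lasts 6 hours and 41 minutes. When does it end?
Starting time: 4:11
Adding 41 minutes to 11 minutes: 11 + 41 = 52 minutes
Adding 6 hours: 4 + 6 = 10
Final time: 10:52

Final answer: 10:52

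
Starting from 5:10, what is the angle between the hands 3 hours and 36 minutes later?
First find the time 3 hours and 36 minutes after 5:10.
Total minutes: 5 x 60 + 10 + 3 x 60 + 36 = 526.
526 mod 720 = 526 minutes = 8:46.
Now compute the angle at 8:46:
Hour hand: 8 x 30 + 46 x 0.5 = 263 degrees
Minute hand: 46 x 6 = 276 degrees
Difference: |263 - 276| = 13 degrees
The angle is 13 degrees

Final answer: 13 degrees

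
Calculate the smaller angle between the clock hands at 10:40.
Hour hand position: 10 x 30 + 40 x 0.5 = 320 degrees
Minute hand position: 40 x 6 = 240 degrees
Difference: |320 - 240| = 80 degrees
The angle between the hands is 80 degrees

Final answer: 80 degrees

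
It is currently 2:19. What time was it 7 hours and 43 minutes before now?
Starting time: 2:19 = 139 total minutes past 12:00
Subtracting: 7 hours and 43 minutes = 463 minutes
139 - 463 = -324 (negative, add 12 hours = 720) = 396 minutes
= 6 hours and 36 minutes past 12:00 = 6:36

Final answer: 6:36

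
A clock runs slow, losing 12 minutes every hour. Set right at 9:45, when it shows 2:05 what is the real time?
For every 60 true minutes, the faulty clock advances 48 minutes, so 1 faulty-clock minute corresponds to 60/48 true minutes.
From 9:45 to 2:05 on the faulty dial is 260 minutes.
True elapsed: 260 x 60/48 = 325 minutes = 5 hours and 25 minutes.
True time: 9:45 + 5 hours and 25 minutes = 3:10.

Final answer: 3:10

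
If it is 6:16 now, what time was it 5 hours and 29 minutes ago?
Starting time: 6:16 = 376 total minutes past 12:00
Subtracting: 5 hours and 29 minutes = 329 minutes
376 - 329 = 47 minutes
= 47 minutes past 12:00 = 12:47

Final answer: 12:47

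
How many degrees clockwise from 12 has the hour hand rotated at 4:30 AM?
The hour hand moves 30 degrees per hour and 0.5 degrees per minute.
At 4:30: (4) x 30 + 30 x 0.5 = 120 + 15 = 135 degrees

Final answer: 135 degrees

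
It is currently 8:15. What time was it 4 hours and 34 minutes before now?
Starting time: 8:15 = 495 total minutes past 12:00
Subtracting: 4 hours and 34 minutes = 274 minutes
495 - 274 = 221 minutes
= 3 hours and 41 minutes past 12:00 = 3:41

Final answer: 3:41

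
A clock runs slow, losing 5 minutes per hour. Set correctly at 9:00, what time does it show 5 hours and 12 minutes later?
For every 60 true minutes, the faulty clock advances 60 - 5 = 55 minutes.
True elapsed: 5 hours and 12 minutes = 312 minutes.
Faulty clock advances: 312 x 55/60 = 286 minutes (drift: 26 minutes behind).
Shown time: 9:00 + 286 minutes = 1:46.

Final answer: 1:46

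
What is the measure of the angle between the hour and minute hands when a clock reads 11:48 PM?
Hour hand position: 11 x 30 + 48 x 0.5 = 354 degrees
Minute hand position: 48 x 6 = 288 degrees
Difference: |354 - 288| = 66 degrees
The angle between the hands is 66 degrees

Final answer: 66 degrees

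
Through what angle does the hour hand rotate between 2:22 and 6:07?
The hour hand moves 0.5 degrees per minute.
Time elapsed: 6:07 - 2:22 = 225 minutes
Angular displacement: 225 x 0.5 = 112.5 degrees

Final answer: 112.5 degrees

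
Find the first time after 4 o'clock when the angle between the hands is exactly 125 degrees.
At t minutes past 4:00, the hour hand is at 30 x 4 + 0.5t degrees and the minute hand is at 6t degrees.
The smaller angle between them is 125 degrees when |30H - 5.5t| = 125 or |30H - 5.5t| = 235.
With H = 4, solve 30 x 4 - 5.5t = +/- target for each target:
  t = (30 x 4 - 125) / 5.5 = -0.91 (outside (0, 60))
  t = (30 x 4 + 125) / 5.5 = 44.55
  t = (30 x 4 - 235) / 5.5 = -20.91 (outside (0, 60))
  t = (30 x 4 + 235) / 5.5 = 64.55 (outside (0, 60))
Valid solutions in (0, 60): {44.55} minutes.
The first occurrence is t = 44.55 minutes.
The hands form a 125-degree angle at 44.55 minutes past 4:00.

Final answer: 44.55 minutes past 4:00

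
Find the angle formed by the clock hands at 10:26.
Hour hand position: 10 x 30 + 26 x 0.5 = 313 degrees
Minute hand position: 26 x 6 = 156 degrees
Difference: |313 - 156| = 157 degrees
The angle between the hands is 157 degrees

Final answer: 157 degrees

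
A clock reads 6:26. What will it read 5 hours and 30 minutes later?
Starting time: 6:26
Adding 30 minutes to 26 minutes: 26 + 30 = 56 minutes
Adding 5 hours: 6 + 5 = 11
Final time: 11:56

Final answer: 11:56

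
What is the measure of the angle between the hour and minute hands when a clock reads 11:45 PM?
Hour hand position: 11 x 30 + 45 x 0.5 = 352.5 degrees
Minute hand position: 45 x 6 = 270 degrees
Difference: |352.5 - 270| = 82.5 degrees
The angle between the hands is 82.5 degrees

Final answer: 82.5 degrees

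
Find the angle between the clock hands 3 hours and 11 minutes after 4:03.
First find the time 3 hours and 11 minutes after 4:03.
Total minutes: 4 x 60 + 3 + 3 x 60 + 11 = 434.
434 mod 720 = 434 minutes = 7:14.
Now compute the angle at 7:14:
Hour hand: 7 x 30 + 14 x 0.5 = 217 degrees
Minute hand: 14 x 6 = 84 degrees
Difference: |217 - 84| = 133 degrees
The angle is 133 degrees

Final answer: 133 degrees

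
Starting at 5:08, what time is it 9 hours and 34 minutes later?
Starting time: 5:08
Adding 34 minutes to 8 minutes: 8 + 34 = 42 minutes
Adding 9 hours: 5 + 9 = 14 - 12 = 2
Final time: 2:42

Final answer: 2:42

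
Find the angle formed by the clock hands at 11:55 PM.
Hour hand position: 11 x 30 + 55 x 0.5 = 357.5 degrees
Minute hand position: 55 x 6 = 330 degrees
Difference: |357.5 - 330| = 27.5 degrees
The angle between the hands is 27.5 degrees

Final answer: 27.5 degrees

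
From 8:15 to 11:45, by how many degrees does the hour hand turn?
The hour hand moves 0.5 degrees per minute.
Time elapsed: 11:45 - 8:15 = 210 minutes
Angular displacement: 210 x 0.5 = 105 degrees

Final answer: 105 degrees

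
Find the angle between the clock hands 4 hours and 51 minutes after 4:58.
First find the time 4 hours and 51 minutes after 4:58.
Total minutes: 4 x 60 + 58 + 4 x 60 + 51 = 589.
589 mod 720 = 589 minutes = 9:49.
Now compute the angle at 9:49:
Hour hand: 9 x 30 + 49 x 0.5 = 294.5 degrees
Minute hand: 49 x 6 = 294 degrees
Difference: |294.5 - 294| = 0.5 degrees
The angle is 0.5 degrees

Final answer: 0.5 degrees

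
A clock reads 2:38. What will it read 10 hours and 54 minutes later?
Starting time: 2:38
Adding 54 minutes to 38 minutes: 38 + 54 = 92 minutes = 1 hour and 32 minutes
Adding 10 hours: 2 + 10 + 1 (carry) = 13 - 12 = 1
Final time: 1:32

Final answer: 1:32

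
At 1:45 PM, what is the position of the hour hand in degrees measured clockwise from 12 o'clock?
The hour hand moves 30 degrees per hour and 0.5 degrees per minute.
At 1:45: (1) x 30 + 45 x 0.5 = 30 + 22.5 = 52.5 degrees

Final answer: 52.5 degrees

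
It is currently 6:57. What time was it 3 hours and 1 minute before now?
Starting time: 6:57 = 417 total minutes past 12:00
Subtracting: 3 hours and 1 minute = 181 minutes
417 - 181 = 236 minutes
= 3 hours and 56 minutes past 12:00 = 3:56

Final answer: 3:56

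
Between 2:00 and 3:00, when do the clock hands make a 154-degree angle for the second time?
At t minutes past 2:00, the hour hand is at 30 x 2 + 0.5t degrees and the minute hand is at 6t degrees.
The smaller angle between them is 154 degrees when |30H - 5.5t| = 154 or |30H - 5.5t| = 206.
With H = 2, solve 30 x 2 - 5.5t = +/- target for each target:
  t = (30 x 2 - 154) / 5.5 = -17.09 (outside (0, 60))
  t = (30 x 2 + 154) / 5.5 = 38.91
  t = (30 x 2 - 206) / 5.5 = -26.55 (outside (0, 60))
  t = (30 x 2 + 206) / 5.5 = 48.36
Valid solutions in (0, 60): {38.91, 48.36} minutes.
The second occurrence is t = 48.36 minutes.
The hands form a 154-degree angle at 48.36 minutes past 2:00.

Final answer: 48.36 minutes past 2:00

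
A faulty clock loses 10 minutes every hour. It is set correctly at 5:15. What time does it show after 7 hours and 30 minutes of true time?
For every 60 true minutes, the faulty clock advances 60 - 10 = 50 minutes.
True elapsed: 7 hours and 30 minutes = 450 minutes.
Faulty clock advances: 450 x 50/60 = 375 minutes (drift: 75 minutes behind).
Shown time: 5:15 + 375 minutes = 11:30.

Final answer: 11:30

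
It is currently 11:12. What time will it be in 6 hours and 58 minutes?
Starting time: 11:12
Adding 58 minutes to 12 minutes: 12 + 58 = 70 minutes = 1 hour and 10 minutes
Adding 6 hours: 11 + 6 + 1 (carry) = 18 - 12 = 6
Final time: 6:10

Final answer: 6:10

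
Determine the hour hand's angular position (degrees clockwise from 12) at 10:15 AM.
The hour hand moves 30 degrees per hour and 0.5 degrees per minute.
At 10:15: (10) x 30 + 15 x 0.5 = 300 + 7.5 = 307.5 degrees

Final answer: 307.5 degrees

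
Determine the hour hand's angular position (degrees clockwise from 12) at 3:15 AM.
The hour hand moves 30 degrees per hour and 0.5 degrees per minute.
At 3:15: (3) x 30 + 15 x 0.5 = 90 + 7.5 = 97.5 degrees

Final answer: 97.5 degrees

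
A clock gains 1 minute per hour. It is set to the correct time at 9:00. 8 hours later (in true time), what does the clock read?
For every 60 true minutes, the faulty clock advances 60 + 1 = 61 minutes.
True elapsed: 8 hours = 480 minutes.
Faulty clock advances: 480 x 61/60 = 488 minutes (drift: 8 minutes ahead).
Shown time: 9:00 + 488 minutes = 5:08.

Final answer: 5:08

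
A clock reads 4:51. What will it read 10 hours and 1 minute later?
Starting time: 4:51
Adding 1 minute to 51 minutes: 51 + 1 = 52 minutes
Adding 10 hours: 4 + 10 = 14 - 12 = 2
Final time: 2:52

Final answer: 2:52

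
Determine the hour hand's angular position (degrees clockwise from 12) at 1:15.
The hour hand moves 30 degrees per hour and 0.5 degrees per minute.
At 1:15: (1) x 30 + 15 x 0.5 = 30 + 7.5 = 37.5 degrees

Final answer: 37.5 degrees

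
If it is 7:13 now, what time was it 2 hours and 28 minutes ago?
Starting time: 7:13 = 433 total minutes past 12:00
Subtracting: 2 hours and 28 minutes = 148 minutes
433 - 148 = 285 minutes
= 4 hours and 45 minutes past 12:00 = 4:45

Final answer: 4:45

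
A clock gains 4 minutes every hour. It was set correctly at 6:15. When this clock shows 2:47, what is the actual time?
For every 60 true minutes, the faulty clock advances 64 minutes, so 1 faulty-clock minute corresponds to 60/64 true minutes.
From 6:15 to 2:47 on the faulty dial is 512 minutes.
True elapsed: 512 x 60/64 = 480 minutes = 8 hours.
True time: 6:15 + 8 hours = 2:15.

Final answer: 2:15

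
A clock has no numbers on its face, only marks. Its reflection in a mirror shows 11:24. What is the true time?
Reflection across the vertical (12-6) axis maps a hand at angle A degrees to (360 - A) degrees, which sends a reading of T minutes past 12:00 to (720 - T) minutes past 12:00.
Mirror reads 11:24 = 684 minutes past 12:00.
Actual time: (720 - 684) mod 720 = 36 minutes = 12:36.

Final answer: 12:36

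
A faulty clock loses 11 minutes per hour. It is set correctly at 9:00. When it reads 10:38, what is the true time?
For every 60 true minutes, the faulty clock advances 49 minutes, so 1 faulty-clock minute corresponds to 60/49 true minutes.
From 9:00 to 10:38 on the faulty dial is 98 minutes.
True elapsed: 98 x 60/49 = 120 minutes = 2 hours.
True time: 9:00 + 2 hours = 11:00.

Final answer: 11:00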